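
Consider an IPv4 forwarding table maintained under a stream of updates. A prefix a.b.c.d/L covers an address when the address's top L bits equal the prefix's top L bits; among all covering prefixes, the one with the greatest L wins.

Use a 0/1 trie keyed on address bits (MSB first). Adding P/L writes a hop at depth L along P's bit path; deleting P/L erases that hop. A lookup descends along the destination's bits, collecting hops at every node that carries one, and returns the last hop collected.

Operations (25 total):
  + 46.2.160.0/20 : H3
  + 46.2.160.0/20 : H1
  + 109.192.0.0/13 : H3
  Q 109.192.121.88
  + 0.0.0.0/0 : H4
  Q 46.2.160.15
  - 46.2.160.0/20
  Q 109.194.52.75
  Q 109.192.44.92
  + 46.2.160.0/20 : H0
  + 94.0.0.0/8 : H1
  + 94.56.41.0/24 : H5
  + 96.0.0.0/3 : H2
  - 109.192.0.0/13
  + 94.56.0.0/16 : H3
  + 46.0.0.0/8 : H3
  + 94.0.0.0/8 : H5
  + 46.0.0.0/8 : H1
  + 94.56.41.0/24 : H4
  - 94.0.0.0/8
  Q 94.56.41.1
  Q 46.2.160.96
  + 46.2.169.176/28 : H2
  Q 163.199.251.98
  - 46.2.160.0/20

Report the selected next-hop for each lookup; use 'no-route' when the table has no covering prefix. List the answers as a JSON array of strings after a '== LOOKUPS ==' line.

Apply in order:
  + 46.2.160.0/20 (H3) depth=20
  + 46.2.160.0/20 (H1) depth=20
  + 109.192.0.0/13 (H3) depth=13
  lookup 109.192.121.88: bits 0110110111000 walk d0:-→d1:-→d2:-→d3:-→d4:-→d5:-→d6:-→d7:-→d8:-→d9:-→d10:-→d11:-→d12:-→d13:H3 -> H3
  + 0.0.0.0/0 (H4) depth=0
  lookup 46.2.160.15: bits 00101110000000101010 walk d0:H4→d1:-→d2:-→d3:-→d4:-→d5:-→d6:-→d7:-→d8:-→d9:-→d10:-→d11:-→d12:-→d13:-→d14:-→d15:-→d16:-→d17:-→d18:-→d19:-→d20:H1 -> H1
  - 46.2.160.0/20 clear@20
  lookup 109.194.52.75: bits 0110110111000 walk d0:H4→d1:-→d2:-→d3:-→d4:-→d5:-→d6:-→d7:-→d8:-→d9:-→d10:-→d11:-→d12:-→d13:H3 -> H3
  lookup 109.192.44.92: bits 0110110111000 walk d0:H4→d1:-→d2:-→d3:-→d4:-→d5:-→d6:-→d7:-→d8:-→d9:-→d10:-→d11:-→d12:-→d13:H3 -> H3
  + 46.2.160.0/20 (H0) depth=20
  + 94.0.0.0/8 (H1) depth=8
  + 94.56.41.0/24 (H5) depth=24
  + 96.0.0.0/3 (H2) depth=3
  - 109.192.0.0/13 clear@13
  + 94.56.0.0/16 (H3) depth=16
  + 46.0.0.0/8 (H3) depth=8
  + 94.0.0.0/8 (H5) depth=8
  + 46.0.0.0/8 (H1) depth=8
  + 94.56.41.0/24 (H4) depth=24
  - 94.0.0.0/8 clear@8
  lookup 94.56.41.1: bits 010111100011100000101001 walk d0:H4→d1:-→d2:-→d3:-→d4:-→d5:-→d6:-→d7:-→d8:-→d9:-→d10:-→d11:-→d12:-→d13:-→d14:-→d15:-→d16:H3→d17:-→d18:-→d19:-→d20:-→d21:-→d22:-→d23:-→d24:H4 -> H4
  lookup 46.2.160.96: bits 00101110000000101010 walk d0:H4→d1:-→d2:-→d3:-→d4:-→d5:-→d6:-→d7:-→d8:H1→d9:-→d10:-→d11:-→d12:-→d13:-→d14:-→d15:-→d16:-→d17:-→d18:-→d19:-→d20:H0 -> H0
  + 46.2.169.176/28 (H2) depth=28
  lookup 163.199.251.98: bits ε walk d0:H4 -> H4
  - 46.2.160.0/20 clear@20

== LOOKUPS ==
["H3","H1","H3","H3","H4","H0","H4"]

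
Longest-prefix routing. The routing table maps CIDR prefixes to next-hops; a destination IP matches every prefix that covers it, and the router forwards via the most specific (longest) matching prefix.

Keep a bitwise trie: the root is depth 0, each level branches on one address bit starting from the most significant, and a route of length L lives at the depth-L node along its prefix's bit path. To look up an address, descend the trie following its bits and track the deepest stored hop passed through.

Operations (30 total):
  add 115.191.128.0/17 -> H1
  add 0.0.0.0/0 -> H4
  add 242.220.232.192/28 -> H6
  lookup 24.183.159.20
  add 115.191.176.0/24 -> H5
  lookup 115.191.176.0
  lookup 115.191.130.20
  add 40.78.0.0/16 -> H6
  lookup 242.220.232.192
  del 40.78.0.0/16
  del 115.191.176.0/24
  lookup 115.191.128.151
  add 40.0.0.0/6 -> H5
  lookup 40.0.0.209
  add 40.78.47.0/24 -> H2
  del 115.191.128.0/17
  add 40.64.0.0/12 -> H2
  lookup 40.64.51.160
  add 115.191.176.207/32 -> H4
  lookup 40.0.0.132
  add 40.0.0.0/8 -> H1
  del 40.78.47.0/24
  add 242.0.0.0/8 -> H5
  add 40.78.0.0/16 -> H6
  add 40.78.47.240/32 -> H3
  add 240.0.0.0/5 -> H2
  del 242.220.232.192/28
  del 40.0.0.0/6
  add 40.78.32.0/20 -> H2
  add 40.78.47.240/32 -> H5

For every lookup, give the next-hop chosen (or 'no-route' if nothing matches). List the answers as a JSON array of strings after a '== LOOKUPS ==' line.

Apply in order:
  add 115.191.128.0/17 -> H1 at depth 17
  add 0.0.0.0/0 -> H4 at depth 0
  add 242.220.232.192/28 -> H6 at depth 28
  ? 24.183.159.20  path d0:H4→d1:-  best=H4
  add 115.191.176.0/24 -> H5 at depth 24
  ? 115.191.176.0  path d0:H4→d1:-→d2:-→d3:-→d4:-→d5:-→d6:-→d7:-→d8:-→d9:-→d10:-→d11:-→d12:-→d13:-→d14:-→d15:-→d16:-→d17:H1→d18:-→d19:-→d20:-→d21:-→d22:-→d23:-→d24:H5  best=H5
  ? 115.191.130.20  path d0:H4→d1:-→d2:-→d3:-→d4:-→d5:-→d6:-→d7:-→d8:-→d9:-→d10:-→d11:-→d12:-→d13:-→d14:-→d15:-→d16:-→d17:H1→d18:-  best=H1
  add 40.78.0.0/16 -> H6 at depth 16
  ? 242.220.232.192  path d0:H4→d1:-→d2:-→d3:-→d4:-→d5:-→d6:-→d7:-→d8:-→d9:-→d10:-→d11:-→d12:-→d13:-→d14:-→d15:-→d16:-→d17:-→d18:-→d19:-→d20:-→d21:-→d22:-→d23:-→d24:-→d25:-→d26:-→d27:-→d28:H6  best=H6
  del 40.78.0.0/16 (clear depth 16)
  del 115.191.176.0/24 (clear depth 24)
  ? 115.191.128.151  path d0:H4→d1:-→d2:-→d3:-→d4:-→d5:-→d6:-→d7:-→d8:-→d9:-→d10:-→d11:-→d12:-→d13:-→d14:-→d15:-→d16:-→d17:H1→d18:-  best=H1
  add 40.0.0.0/6 -> H5 at depth 6
  ? 40.0.0.209  path d0:H4→d1:-→d2:-→d3:-→d4:-→d5:-→d6:H5→d7:-→d8:-→d9:-  best=H5
  add 40.78.47.0/24 -> H2 at depth 24
  del 115.191.128.0/17 (clear depth 17)
  add 40.64.0.0/12 -> H2 at depth 12
  ? 40.64.51.160  path d0:H4→d1:-→d2:-→d3:-→d4:-→d5:-→d6:H5→d7:-→d8:-→d9:-→d10:-→d11:-→d12:H2  best=H2
  add 115.191.176.207/32 -> H4 at depth 32
  ? 40.0.0.132  path d0:H4→d1:-→d2:-→d3:-→d4:-→d5:-→d6:H5→d7:-→d8:-→d9:-  best=H5
  add 40.0.0.0/8 -> H1 at depth 8
  del 40.78.47.0/24 (clear depth 24)
  add 242.0.0.0/8 -> H5 at depth 8
  add 40.78.0.0/16 -> H6 at depth 16
  add 40.78.47.240/32 -> H3 at depth 32
  add 240.0.0.0/5 -> H2 at depth 5
  del 242.220.232.192/28 (clear depth 28)
  del 40.0.0.0/6 (clear depth 6)
  add 40.78.32.0/20 -> H2 at depth 20
  add 40.78.47.240/32 -> H5 at depth 32

== LOOKUPS ==
["H4","H5","H1","H6","H1","H5","H2","H5"]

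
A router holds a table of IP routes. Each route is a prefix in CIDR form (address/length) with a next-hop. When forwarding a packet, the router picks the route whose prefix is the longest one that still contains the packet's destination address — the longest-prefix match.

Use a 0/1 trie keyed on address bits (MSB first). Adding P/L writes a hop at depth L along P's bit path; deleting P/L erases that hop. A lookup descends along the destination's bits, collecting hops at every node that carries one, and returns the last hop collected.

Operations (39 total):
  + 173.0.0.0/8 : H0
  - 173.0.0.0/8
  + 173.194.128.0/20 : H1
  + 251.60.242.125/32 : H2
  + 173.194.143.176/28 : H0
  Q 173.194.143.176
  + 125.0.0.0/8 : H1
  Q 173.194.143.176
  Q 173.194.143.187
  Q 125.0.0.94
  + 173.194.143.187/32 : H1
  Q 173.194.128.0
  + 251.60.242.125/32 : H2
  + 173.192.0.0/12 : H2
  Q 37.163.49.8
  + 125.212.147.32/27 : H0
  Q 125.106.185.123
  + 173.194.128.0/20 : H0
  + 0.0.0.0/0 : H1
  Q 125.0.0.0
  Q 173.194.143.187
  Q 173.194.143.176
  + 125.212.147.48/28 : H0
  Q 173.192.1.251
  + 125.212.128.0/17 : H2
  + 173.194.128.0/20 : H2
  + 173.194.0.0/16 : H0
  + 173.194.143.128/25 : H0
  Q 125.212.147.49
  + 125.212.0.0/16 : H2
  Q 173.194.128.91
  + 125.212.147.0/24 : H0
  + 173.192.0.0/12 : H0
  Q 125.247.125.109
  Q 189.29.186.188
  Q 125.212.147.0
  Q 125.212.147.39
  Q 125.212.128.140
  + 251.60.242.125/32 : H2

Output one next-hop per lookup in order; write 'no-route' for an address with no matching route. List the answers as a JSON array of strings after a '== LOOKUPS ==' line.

Trace:
  add 173.0.0.0/8 -> H0 at depth 8
  del 173.0.0.0/8 (clear depth 8)
  add 173.194.128.0/20 -> H1 at depth 20
  add 251.60.242.125/32 -> H2 at depth 32
  add 173.194.143.176/28 -> H0 at depth 28
  lookup 173.194.143.176: bits 1010110111000010100011111011 walk d0:-→d1:-→d2:-→d3:-→d4:-→d5:-→d6:-→d7:-→d8:-→d9:-→d10:-→d11:-→d12:-→d13:-→d14:-→d15:-→d16:-→d17:-→d18:-→d19:-→d20:H1→d21:-→d22:-→d23:-→d24:-→d25:-→d26:-→d27:-→d28:H0 -> H0
  add 125.0.0.0/8 -> H1 at depth 8
  lookup 173.194.143.176: bits 1010110111000010100011111011 walk d0:-→d1:-→d2:-→d3:-→d4:-→d5:-→d6:-→d7:-→d8:-→d9:-→d10:-→d11:-→d12:-→d13:-→d14:-→d15:-→d16:-→d17:-→d18:-→d19:-→d20:H1→d21:-→d22:-→d23:-→d24:-→d25:-→d26:-→d27:-→d28:H0 -> H0
  lookup 173.194.143.187: bits 1010110111000010100011111011 walk d0:-→d1:-→d2:-→d3:-→d4:-→d5:-→d6:-→d7:-→d8:-→d9:-→d10:-→d11:-→d12:-→d13:-→d14:-→d15:-→d16:-→d17:-→d18:-→d19:-→d20:H1→d21:-→d22:-→d23:-→d24:-→d25:-→d26:-→d27:-→d28:H0 -> H0
  lookup 125.0.0.94: bits 01111101 walk d0:-→d1:-→d2:-→d3:-→d4:-→d5:-→d6:-→d7:-→d8:H1 -> H1
  add 173.194.143.187/32 -> H1 at depth 32
  lookup 173.194.128.0: bits 10101101110000101000 walk d0:-→d1:-→d2:-→d3:-→d4:-→d5:-→d6:-→d7:-→d8:-→d9:-→d10:-→d11:-→d12:-→d13:-→d14:-→d15:-→d16:-→d17:-→d18:-→d19:-→d20:H1 -> H1
  add 251.60.242.125/32 -> H2 at depth 32
  add 173.192.0.0/12 -> H2 at depth 12
  lookup 37.163.49.8: bits 0 walk d0:-→d1:- -> no-route
  add 125.212.147.32/27 -> H0 at depth 27
  lookup 125.106.185.123: bits 01111101 walk d0:-→d1:-→d2:-→d3:-→d4:-→d5:-→d6:-→d7:-→d8:H1 -> H1
  add 173.194.128.0/20 -> H0 at depth 20
  add 0.0.0.0/0 -> H1 at depth 0
  lookup 125.0.0.0: bits 01111101 walk d0:H1→d1:-→d2:-→d3:-→d4:-→d5:-→d6:-→d7:-→d8:H1 -> H1
  lookup 173.194.143.187: bits 10101101110000101000111110111011 walk d0:H1→d1:-→d2:-→d3:-→d4:-→d5:-→d6:-→d7:-→d8:-→d9:-→d10:-→d11:-→d12:H2→d13:-→d14:-→d15:-→d16:-→d17:-→d18:-→d19:-→d20:H0→d21:-→d22:-→d23:-→d24:-→d25:-→d26:-→d27:-→d28:H0→d29:-→d30:-→d31:-→d32:H1 -> H1
  lookup 173.194.143.176: bits 1010110111000010100011111011 walk d0:H1→d1:-→d2:-→d3:-→d4:-→d5:-→d6:-→d7:-→d8:-→d9:-→d10:-→d11:-→d12:H2→d13:-→d14:-→d15:-→d16:-→d17:-→d18:-→d19:-→d20:H0→d21:-→d22:-→d23:-→d24:-→d25:-→d26:-→d27:-→d28:H0 -> H0
  add 125.212.147.48/28 -> H0 at depth 28
  lookup 173.192.1.251: bits 10101101110000 walk d0:H1→d1:-→d2:-→d3:-→d4:-→d5:-→d6:-→d7:-→d8:-→d9:-→d10:-→d11:-→d12:H2→d13:-→d14:- -> H2
  add 125.212.128.0/17 -> H2 at depth 17
  add 173.194.128.0/20 -> H2 at depth 20
  add 173.194.0.0/16 -> H0 at depth 16
  add 173.194.143.128/25 -> H0 at depth 25
  lookup 125.212.147.49: bits 0111110111010100100100110011 walk d0:H1→d1:-→d2:-→d3:-→d4:-→d5:-→d6:-→d7:-→d8:H1→d9:-→d10:-→d11:-→d12:-→d13:-→d14:-→d15:-→d16:-→d17:H2→d18:-→d19:-→d20:-→d21:-→d22:-→d23:-→d24:-→d25:-→d26:-→d27:H0→d28:H0 -> H0
  add 125.212.0.0/16 -> H2 at depth 16
  lookup 173.194.128.91: bits 10101101110000101000 walk d0:H1→d1:-→d2:-→d3:-→d4:-→d5:-→d6:-→d7:-→d8:-→d9:-→d10:-→d11:-→d12:H2→d13:-→d14:-→d15:-→d16:H0→d17:-→d18:-→d19:-→d20:H2 -> H2
  add 125.212.147.0/24 -> H0 at depth 24
  add 173.192.0.0/12 -> H0 at depth 12
  lookup 125.247.125.109: bits 0111110111 walk d0:H1→d1:-→d2:-→d3:-→d4:-→d5:-→d6:-→d7:-→d8:H1→d9:-→d10:- -> H1
  lookup 189.29.186.188: bits 101 walk d0:H1→d1:-→d2:-→d3:- -> H1
  lookup 125.212.147.0: bits 01111101110101001001001100 walk d0:H1→d1:-→d2:-→d3:-→d4:-→d5:-→d6:-→d7:-→d8:H1→d9:-→d10:-→d11:-→d12:-→d13:-→d14:-→d15:-→d16:H2→d17:H2→d18:-→d19:-→d20:-→d21:-→d22:-→d23:-→d24:H0→d25:-→d26:- -> H0
  lookup 125.212.147.39: bits 011111011101010010010011001 walk d0:H1→d1:-→d2:-→d3:-→d4:-→d5:-→d6:-→d7:-→d8:H1→d9:-→d10:-→d11:-→d12:-→d13:-→d14:-→d15:-→d16:H2→d17:H2→d18:-→d19:-→d20:-→d21:-→d22:-→d23:-→d24:H0→d25:-→d26:-→d27:H0 -> H0
  lookup 125.212.128.140: bits 0111110111010100100 walk d0:H1→d1:-→d2:-→d3:-→d4:-→d5:-→d6:-→d7:-→d8:H1→d9:-→d10:-→d11:-→d12:-→d13:-→d14:-→d15:-→d16:H2→d17:H2→d18:-→d19:- -> H2
  add 251.60.242.125/32 -> H2 at depth 32

== LOOKUPS ==
["H0","H0","H0","H1","H1","no-route","H1","H1","H1","H0","H2","H0","H2","H1","H1","H0","H0","H2"]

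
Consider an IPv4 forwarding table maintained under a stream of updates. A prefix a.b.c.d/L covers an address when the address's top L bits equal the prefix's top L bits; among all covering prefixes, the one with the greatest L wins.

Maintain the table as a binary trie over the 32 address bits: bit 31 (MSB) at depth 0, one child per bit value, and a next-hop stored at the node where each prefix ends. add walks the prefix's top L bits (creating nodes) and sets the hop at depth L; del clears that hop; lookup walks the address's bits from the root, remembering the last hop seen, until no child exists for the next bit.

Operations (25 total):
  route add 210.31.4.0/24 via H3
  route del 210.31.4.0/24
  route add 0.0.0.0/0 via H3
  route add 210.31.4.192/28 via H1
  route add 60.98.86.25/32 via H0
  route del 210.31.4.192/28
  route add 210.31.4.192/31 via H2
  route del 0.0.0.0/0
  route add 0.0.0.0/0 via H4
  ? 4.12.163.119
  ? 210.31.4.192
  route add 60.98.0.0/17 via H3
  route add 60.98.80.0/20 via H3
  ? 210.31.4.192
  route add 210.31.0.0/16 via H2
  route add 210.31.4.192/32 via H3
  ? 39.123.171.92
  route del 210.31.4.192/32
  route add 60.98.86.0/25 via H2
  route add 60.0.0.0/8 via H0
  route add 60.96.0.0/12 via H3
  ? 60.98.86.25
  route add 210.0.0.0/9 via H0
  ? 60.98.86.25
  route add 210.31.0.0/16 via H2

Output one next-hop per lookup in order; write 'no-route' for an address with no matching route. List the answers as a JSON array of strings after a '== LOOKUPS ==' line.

Trace:
  + 210.31.4.0/24 (H3) depth=24
  - 210.31.4.0/24 clear@24
  + 0.0.0.0/0 (H3) depth=0
  + 210.31.4.192/28 (H1) depth=28
  + 60.98.86.25/32 (H0) depth=32
  - 210.31.4.192/28 clear@28
  + 210.31.4.192/31 (H2) depth=31
  - 0.0.0.0/0 clear@0
  + 0.0.0.0/0 (H4) depth=0
  Q 4.12.163.119: descend 00 ; hops seen [H4] ; pick H4
  Q 210.31.4.192: descend 1101001000011111000001001100000 ; hops seen [H4,H2] ; pick H2
  + 60.98.0.0/17 (H3) depth=17
  + 60.98.80.0/20 (H3) depth=20
  Q 210.31.4.192: descend 1101001000011111000001001100000 ; hops seen [H4,H2] ; pick H2
  + 210.31.0.0/16 (H2) depth=16
  + 210.31.4.192/32 (H3) depth=32
  Q 39.123.171.92: descend 001 ; hops seen [H4] ; pick H4
  - 210.31.4.192/32 clear@32
  + 60.98.86.0/25 (H2) depth=25
  + 60.0.0.0/8 (H0) depth=8
  + 60.96.0.0/12 (H3) depth=12
  Q 60.98.86.25: descend 00111100011000100101011000011001 ; hops seen [H4,H0,H3,H3,H3,H2,H0] ; pick H0
  + 210.0.0.0/9 (H0) depth=9
  Q 60.98.86.25: descend 00111100011000100101011000011001 ; hops seen [H4,H0,H3,H3,H3,H2,H0] ; pick H0
  + 210.31.0.0/16 (H2) depth=16

== LOOKUPS ==
["H4","H2","H2","H4","H0","H0"]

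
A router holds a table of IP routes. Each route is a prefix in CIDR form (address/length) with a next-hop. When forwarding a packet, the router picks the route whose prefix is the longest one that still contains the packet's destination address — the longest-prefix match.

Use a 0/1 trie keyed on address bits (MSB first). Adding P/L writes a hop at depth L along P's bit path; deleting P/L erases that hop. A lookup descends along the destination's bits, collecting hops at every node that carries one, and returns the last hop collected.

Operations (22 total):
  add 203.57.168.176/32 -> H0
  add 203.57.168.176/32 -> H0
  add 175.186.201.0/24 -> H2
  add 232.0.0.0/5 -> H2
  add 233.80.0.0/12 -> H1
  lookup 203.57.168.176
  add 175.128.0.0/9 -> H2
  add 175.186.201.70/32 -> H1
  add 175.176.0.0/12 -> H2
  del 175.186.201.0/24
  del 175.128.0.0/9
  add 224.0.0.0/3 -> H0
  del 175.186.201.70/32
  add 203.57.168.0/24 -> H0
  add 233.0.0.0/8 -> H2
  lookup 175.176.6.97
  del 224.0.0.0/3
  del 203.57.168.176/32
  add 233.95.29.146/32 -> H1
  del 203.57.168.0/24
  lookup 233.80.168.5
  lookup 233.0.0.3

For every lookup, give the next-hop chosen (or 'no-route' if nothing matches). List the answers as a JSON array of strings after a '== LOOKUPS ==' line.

Apply in order:
  add 203.57.168.176/32 -> H0 at depth 32
  add 203.57.168.176/32 -> H0 at depth 32
  add 175.186.201.0/24 -> H2 at depth 24
  add 232.0.0.0/5 -> H2 at depth 5
  add 233.80.0.0/12 -> H1 at depth 12
  lookup 203.57.168.176: bits 11001011001110011010100010110000 walk d0:-→d1:-→d2:-→d3:-→d4:-→d5:-→d6:-→d7:-→d8:-→d9:-→d10:-→d11:-→d12:-→d13:-→d14:-→d15:-→d16:-→d17:-→d18:-→d19:-→d20:-→d21:-→d22:-→d23:-→d24:-→d25:-→d26:-→d27:-→d28:-→d29:-→d30:-→d31:-→d32:H0 -> H0
  add 175.128.0.0/9 -> H2 at depth 9
  add 175.186.201.70/32 -> H1 at depth 32
  add 175.176.0.0/12 -> H2 at depth 12
  del 175.186.201.0/24 (clear depth 24)
  del 175.128.0.0/9 (clear depth 9)
  add 224.0.0.0/3 -> H0 at depth 3
  del 175.186.201.70/32 (clear depth 32)
  add 203.57.168.0/24 -> H0 at depth 24
  add 233.0.0.0/8 -> H2 at depth 8
  lookup 175.176.6.97: bits 101011111011 walk d0:-→d1:-→d2:-→d3:-→d4:-→d5:-→d6:-→d7:-→d8:-→d9:-→d10:-→d11:-→d12:H2 -> H2
  del 224.0.0.0/3 (clear depth 3)
  del 203.57.168.176/32 (clear depth 32)
  add 233.95.29.146/32 -> H1 at depth 32
  del 203.57.168.0/24 (clear depth 24)
  lookup 233.80.168.5: bits 111010010101 walk d0:-→d1:-→d2:-→d3:-→d4:-→d5:H2→d6:-→d7:-→d8:H2→d9:-→d10:-→d11:-→d12:H1 -> H1
  lookup 233.0.0.3: bits 111010010 walk d0:-→d1:-→d2:-→d3:-→d4:-→d5:H2→d6:-→d7:-→d8:H2→d9:- -> H2

== LOOKUPS ==
["H0","H2","H1","H2"]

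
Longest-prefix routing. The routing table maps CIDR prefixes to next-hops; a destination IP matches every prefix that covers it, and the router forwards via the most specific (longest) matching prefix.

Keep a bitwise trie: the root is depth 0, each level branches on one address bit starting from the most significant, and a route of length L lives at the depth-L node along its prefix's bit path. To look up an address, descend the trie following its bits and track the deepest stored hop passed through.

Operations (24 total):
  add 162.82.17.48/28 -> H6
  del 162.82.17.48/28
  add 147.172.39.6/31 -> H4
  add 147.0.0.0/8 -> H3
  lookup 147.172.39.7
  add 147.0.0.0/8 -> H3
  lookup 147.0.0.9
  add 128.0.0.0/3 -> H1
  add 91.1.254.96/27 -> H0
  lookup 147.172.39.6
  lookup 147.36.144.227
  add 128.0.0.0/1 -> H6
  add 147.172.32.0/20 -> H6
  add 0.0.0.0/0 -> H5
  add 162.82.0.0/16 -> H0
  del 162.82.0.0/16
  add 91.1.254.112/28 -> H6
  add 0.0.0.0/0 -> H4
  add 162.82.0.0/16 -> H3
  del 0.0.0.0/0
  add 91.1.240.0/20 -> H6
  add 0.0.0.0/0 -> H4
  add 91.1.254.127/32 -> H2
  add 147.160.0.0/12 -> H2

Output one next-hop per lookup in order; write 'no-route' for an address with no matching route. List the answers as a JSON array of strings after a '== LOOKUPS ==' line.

Apply in order:
  add 162.82.17.48/28 -> H6 at depth 28
  del 162.82.17.48/28 (clear depth 28)
  add 147.172.39.6/31 -> H4 at depth 31
  add 147.0.0.0/8 -> H3 at depth 8
  Q 147.172.39.7: descend 1001001110101100001001110000011 ; hops seen [H3,H4] ; pick H4
  add 147.0.0.0/8 -> H3 at depth 8
  Q 147.0.0.9: descend 10010011 ; hops seen [H3] ; pick H3
  add 128.0.0.0/3 -> H1 at depth 3
  add 91.1.254.96/27 -> H0 at depth 27
  Q 147.172.39.6: descend 1001001110101100001001110000011 ; hops seen [H1,H3,H4] ; pick H4
  Q 147.36.144.227: descend 10010011 ; hops seen [H1,H3] ; pick H3
  add 128.0.0.0/1 -> H6 at depth 1
  add 147.172.32.0/20 -> H6 at depth 20
  add 0.0.0.0/0 -> H5 at depth 0
  add 162.82.0.0/16 -> H0 at depth 16
  del 162.82.0.0/16 (clear depth 16)
  add 91.1.254.112/28 -> H6 at depth 28
  add 0.0.0.0/0 -> H4 at depth 0
  add 162.82.0.0/16 -> H3 at depth 16
  del 0.0.0.0/0 (clear depth 0)
  add 91.1.240.0/20 -> H6 at depth 20
  add 0.0.0.0/0 -> H4 at depth 0
  add 91.1.254.127/32 -> H2 at depth 32
  add 147.160.0.0/12 -> H2 at depth 12

== LOOKUPS ==
["H4","H3","H4","H3"]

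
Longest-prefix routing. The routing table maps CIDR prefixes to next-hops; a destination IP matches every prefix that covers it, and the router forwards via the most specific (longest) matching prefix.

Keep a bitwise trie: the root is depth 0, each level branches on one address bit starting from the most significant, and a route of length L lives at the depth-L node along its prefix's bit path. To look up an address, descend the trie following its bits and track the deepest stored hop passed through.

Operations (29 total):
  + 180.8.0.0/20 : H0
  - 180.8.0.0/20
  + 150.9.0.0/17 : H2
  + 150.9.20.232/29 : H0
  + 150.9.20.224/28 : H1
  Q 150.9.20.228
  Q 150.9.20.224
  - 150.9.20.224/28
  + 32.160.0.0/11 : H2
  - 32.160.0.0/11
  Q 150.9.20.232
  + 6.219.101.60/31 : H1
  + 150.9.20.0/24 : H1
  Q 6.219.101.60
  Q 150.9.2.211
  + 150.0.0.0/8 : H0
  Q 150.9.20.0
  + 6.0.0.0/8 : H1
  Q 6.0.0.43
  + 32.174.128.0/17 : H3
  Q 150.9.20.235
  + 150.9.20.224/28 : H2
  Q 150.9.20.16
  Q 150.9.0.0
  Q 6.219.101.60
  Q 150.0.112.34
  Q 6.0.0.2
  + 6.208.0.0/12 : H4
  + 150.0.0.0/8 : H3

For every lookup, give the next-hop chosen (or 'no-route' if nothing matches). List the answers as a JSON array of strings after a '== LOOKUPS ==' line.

Apply in order:
  add 180.8.0.0/20 -> H0 at depth 20
  del 180.8.0.0/20 (clear depth 20)
  add 150.9.0.0/17 -> H2 at depth 17
  add 150.9.20.232/29 -> H0 at depth 29
  add 150.9.20.224/28 -> H1 at depth 28
  ? 150.9.20.228  path d0:-→d1:-→d2:-→d3:-→d4:-→d5:-→d6:-→d7:-→d8:-→d9:-→d10:-→d11:-→d12:-→d13:-→d14:-→d15:-→d16:-→d17:H2→d18:-→d19:-→d20:-→d21:-→d22:-→d23:-→d24:-→d25:-→d26:-→d27:-→d28:H1  best=H1
  ? 150.9.20.224  path d0:-→d1:-→d2:-→d3:-→d4:-→d5:-→d6:-→d7:-→d8:-→d9:-→d10:-→d11:-→d12:-→d13:-→d14:-→d15:-→d16:-→d17:H2→d18:-→d19:-→d20:-→d21:-→d22:-→d23:-→d24:-→d25:-→d26:-→d27:-→d28:H1  best=H1
  del 150.9.20.224/28 (clear depth 28)
  add 32.160.0.0/11 -> H2 at depth 11
  del 32.160.0.0/11 (clear depth 11)
  ? 150.9.20.232  path d0:-→d1:-→d2:-→d3:-→d4:-→d5:-→d6:-→d7:-→d8:-→d9:-→d10:-→d11:-→d12:-→d13:-→d14:-→d15:-→d16:-→d17:H2→d18:-→d19:-→d20:-→d21:-→d22:-→d23:-→d24:-→d25:-→d26:-→d27:-→d28:-→d29:H0  best=H0
  add 6.219.101.60/31 -> H1 at depth 31
  add 150.9.20.0/24 -> H1 at depth 24
  ? 6.219.101.60  path d0:-→d1:-→d2:-→d3:-→d4:-→d5:-→d6:-→d7:-→d8:-→d9:-→d10:-→d11:-→d12:-→d13:-→d14:-→d15:-→d16:-→d17:-→d18:-→d19:-→d20:-→d21:-→d22:-→d23:-→d24:-→d25:-→d26:-→d27:-→d28:-→d29:-→d30:-→d31:H1  best=H1
  ? 150.9.2.211  path d0:-→d1:-→d2:-→d3:-→d4:-→d5:-→d6:-→d7:-→d8:-→d9:-→d10:-→d11:-→d12:-→d13:-→d14:-→d15:-→d16:-→d17:H2→d18:-→d19:-  best=H2
  add 150.0.0.0/8 -> H0 at depth 8
  ? 150.9.20.0  path d0:-→d1:-→d2:-→d3:-→d4:-→d5:-→d6:-→d7:-→d8:H0→d9:-→d10:-→d11:-→d12:-→d13:-→d14:-→d15:-→d16:-→d17:H2→d18:-→d19:-→d20:-→d21:-→d22:-→d23:-→d24:H1  best=H1
  add 6.0.0.0/8 -> H1 at depth 8
  ? 6.0.0.43  path d0:-→d1:-→d2:-→d3:-→d4:-→d5:-→d6:-→d7:-→d8:H1  best=H1
  add 32.174.128.0/17 -> H3 at depth 17
  ? 150.9.20.235  path d0:-→d1:-→d2:-→d3:-→d4:-→d5:-→d6:-→d7:-→d8:H0→d9:-→d10:-→d11:-→d12:-→d13:-→d14:-→d15:-→d16:-→d17:H2→d18:-→d19:-→d20:-→d21:-→d22:-→d23:-→d24:H1→d25:-→d26:-→d27:-→d28:-→d29:H0  best=H0
  add 150.9.20.224/28 -> H2 at depth 28
  ? 150.9.20.16  path d0:-→d1:-→d2:-→d3:-→d4:-→d5:-→d6:-→d7:-→d8:H0→d9:-→d10:-→d11:-→d12:-→d13:-→d14:-→d15:-→d16:-→d17:H2→d18:-→d19:-→d20:-→d21:-→d22:-→d23:-→d24:H1  best=H1
  ? 150.9.0.0  path d0:-→d1:-→d2:-→d3:-→d4:-→d5:-→d6:-→d7:-→d8:H0→d9:-→d10:-→d11:-→d12:-→d13:-→d14:-→d15:-→d16:-→d17:H2→d18:-→d19:-  best=H2
  ? 6.219.101.60  path d0:-→d1:-→d2:-→d3:-→d4:-→d5:-→d6:-→d7:-→d8:H1→d9:-→d10:-→d11:-→d12:-→d13:-→d14:-→d15:-→d16:-→d17:-→d18:-→d19:-→d20:-→d21:-→d22:-→d23:-→d24:-→d25:-→d26:-→d27:-→d28:-→d29:-→d30:-→d31:H1  best=H1
  ? 150.0.112.34  path d0:-→d1:-→d2:-→d3:-→d4:-→d5:-→d6:-→d7:-→d8:H0→d9:-→d10:-→d11:-→d12:-  best=H0
  ? 6.0.0.2  path d0:-→d1:-→d2:-→d3:-→d4:-→d5:-→d6:-→d7:-→d8:H1  best=H1
  add 6.208.0.0/12 -> H4 at depth 12
  add 150.0.0.0/8 -> H3 at depth 8

== LOOKUPS ==
["H1","H1","H0","H1","H2","H1","H1","H0","H1","H2","H1","H0","H1"]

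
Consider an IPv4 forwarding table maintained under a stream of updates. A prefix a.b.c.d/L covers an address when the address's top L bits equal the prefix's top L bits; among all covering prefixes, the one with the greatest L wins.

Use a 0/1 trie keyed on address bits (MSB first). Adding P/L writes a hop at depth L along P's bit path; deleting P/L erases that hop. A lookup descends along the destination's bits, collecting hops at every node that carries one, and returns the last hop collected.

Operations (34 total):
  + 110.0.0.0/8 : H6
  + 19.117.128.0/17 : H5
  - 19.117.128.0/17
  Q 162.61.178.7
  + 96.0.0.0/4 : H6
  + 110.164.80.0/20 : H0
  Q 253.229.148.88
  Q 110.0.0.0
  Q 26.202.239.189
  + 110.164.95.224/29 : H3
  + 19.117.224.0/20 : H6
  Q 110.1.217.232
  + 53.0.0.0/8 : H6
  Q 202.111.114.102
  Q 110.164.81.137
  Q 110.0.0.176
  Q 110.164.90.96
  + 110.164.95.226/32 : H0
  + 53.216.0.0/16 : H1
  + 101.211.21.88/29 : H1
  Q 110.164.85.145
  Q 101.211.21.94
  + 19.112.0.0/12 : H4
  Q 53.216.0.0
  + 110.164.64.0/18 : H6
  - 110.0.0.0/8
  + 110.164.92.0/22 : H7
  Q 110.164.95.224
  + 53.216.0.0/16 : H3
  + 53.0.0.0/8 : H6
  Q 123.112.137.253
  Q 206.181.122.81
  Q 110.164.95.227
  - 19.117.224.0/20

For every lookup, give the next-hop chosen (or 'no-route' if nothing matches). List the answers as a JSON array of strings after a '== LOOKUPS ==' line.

Trace:
  add 110.0.0.0/8 -> H6 at depth 8
  add 19.117.128.0/17 -> H5 at depth 17
  - 19.117.128.0/17 clear@17
  ? 162.61.178.7  path d0:-  best=no-route
  add 96.0.0.0/4 -> H6 at depth 4
  add 110.164.80.0/20 -> H0 at depth 20
  ? 253.229.148.88  path d0:-  best=no-route
  ? 110.0.0.0  path d0:-→d1:-→d2:-→d3:-→d4:H6→d5:-→d6:-→d7:-→d8:H6  best=H6
  ? 26.202.239.189  path d0:-→d1:-→d2:-→d3:-→d4:-  best=no-route
  add 110.164.95.224/29 -> H3 at depth 29
  add 19.117.224.0/20 -> H6 at depth 20
  ? 110.1.217.232  path d0:-→d1:-→d2:-→d3:-→d4:H6→d5:-→d6:-→d7:-→d8:H6  best=H6
  add 53.0.0.0/8 -> H6 at depth 8
  ? 202.111.114.102  path d0:-  best=no-route
  ? 110.164.81.137  path d0:-→d1:-→d2:-→d3:-→d4:H6→d5:-→d6:-→d7:-→d8:H6→d9:-→d10:-→d11:-→d12:-→d13:-→d14:-→d15:-→d16:-→d17:-→d18:-→d19:-→d20:H0  best=H0
  ? 110.0.0.176  path d0:-→d1:-→d2:-→d3:-→d4:H6→d5:-→d6:-→d7:-→d8:H6  best=H6
  ? 110.164.90.96  path d0:-→d1:-→d2:-→d3:-→d4:H6→d5:-→d6:-→d7:-→d8:H6→d9:-→d10:-→d11:-→d12:-→d13:-→d14:-→d15:-→d16:-→d17:-→d18:-→d19:-→d20:H0→d21:-  best=H0
  add 110.164.95.226/32 -> H0 at depth 32
  add 53.216.0.0/16 -> H1 at depth 16
  add 101.211.21.88/29 -> H1 at depth 29
  ? 110.164.85.145  path d0:-→d1:-→d2:-→d3:-→d4:H6→d5:-→d6:-→d7:-→d8:H6→d9:-→d10:-→d11:-→d12:-→d13:-→d14:-→d15:-→d16:-→d17:-→d18:-→d19:-→d20:H0  best=H0
  ? 101.211.21.94  path d0:-→d1:-→d2:-→d3:-→d4:H6→d5:-→d6:-→d7:-→d8:-→d9:-→d10:-→d11:-→d12:-→d13:-→d14:-→d15:-→d16:-→d17:-→d18:-→d19:-→d20:-→d21:-→d22:-→d23:-→d24:-→d25:-→d26:-→d27:-→d28:-→d29:H1  best=H1
  add 19.112.0.0/12 -> H4 at depth 12
  ? 53.216.0.0  path d0:-→d1:-→d2:-→d3:-→d4:-→d5:-→d6:-→d7:-→d8:H6→d9:-→d10:-→d11:-→d12:-→d13:-→d14:-→d15:-→d16:H1  best=H1
  add 110.164.64.0/18 -> H6 at depth 18
  - 110.0.0.0/8 clear@8
  add 110.164.92.0/22 -> H7 at depth 22
  ? 110.164.95.224  path d0:-→d1:-→d2:-→d3:-→d4:H6→d5:-→d6:-→d7:-→d8:-→d9:-→d10:-→d11:-→d12:-→d13:-→d14:-→d15:-→d16:-→d17:-→d18:H6→d19:-→d20:H0→d21:-→d22:H7→d23:-→d24:-→d25:-→d26:-→d27:-→d28:-→d29:H3→d30:-  best=H3
  add 53.216.0.0/16 -> H3 at depth 16
  add 53.0.0.0/8 -> H6 at depth 8
  ? 123.112.137.253  path d0:-→d1:-→d2:-→d3:-  best=no-route
  ? 206.181.122.81  path d0:-  best=no-route
  ? 110.164.95.227  path d0:-→d1:-→d2:-→d3:-→d4:H6→d5:-→d6:-→d7:-→d8:-→d9:-→d10:-→d11:-→d12:-→d13:-→d14:-→d15:-→d16:-→d17:-→d18:H6→d19:-→d20:H0→d21:-→d22:H7→d23:-→d24:-→d25:-→d26:-→d27:-→d28:-→d29:H3→d30:-→d31:-  best=H3
  - 19.117.224.0/20 clear@20

== LOOKUPS ==
["no-route","no-route","H6","no-route","H6","no-route","H0","H6","H0","H0","H1","H1","H3","no-route","no-route","H3"]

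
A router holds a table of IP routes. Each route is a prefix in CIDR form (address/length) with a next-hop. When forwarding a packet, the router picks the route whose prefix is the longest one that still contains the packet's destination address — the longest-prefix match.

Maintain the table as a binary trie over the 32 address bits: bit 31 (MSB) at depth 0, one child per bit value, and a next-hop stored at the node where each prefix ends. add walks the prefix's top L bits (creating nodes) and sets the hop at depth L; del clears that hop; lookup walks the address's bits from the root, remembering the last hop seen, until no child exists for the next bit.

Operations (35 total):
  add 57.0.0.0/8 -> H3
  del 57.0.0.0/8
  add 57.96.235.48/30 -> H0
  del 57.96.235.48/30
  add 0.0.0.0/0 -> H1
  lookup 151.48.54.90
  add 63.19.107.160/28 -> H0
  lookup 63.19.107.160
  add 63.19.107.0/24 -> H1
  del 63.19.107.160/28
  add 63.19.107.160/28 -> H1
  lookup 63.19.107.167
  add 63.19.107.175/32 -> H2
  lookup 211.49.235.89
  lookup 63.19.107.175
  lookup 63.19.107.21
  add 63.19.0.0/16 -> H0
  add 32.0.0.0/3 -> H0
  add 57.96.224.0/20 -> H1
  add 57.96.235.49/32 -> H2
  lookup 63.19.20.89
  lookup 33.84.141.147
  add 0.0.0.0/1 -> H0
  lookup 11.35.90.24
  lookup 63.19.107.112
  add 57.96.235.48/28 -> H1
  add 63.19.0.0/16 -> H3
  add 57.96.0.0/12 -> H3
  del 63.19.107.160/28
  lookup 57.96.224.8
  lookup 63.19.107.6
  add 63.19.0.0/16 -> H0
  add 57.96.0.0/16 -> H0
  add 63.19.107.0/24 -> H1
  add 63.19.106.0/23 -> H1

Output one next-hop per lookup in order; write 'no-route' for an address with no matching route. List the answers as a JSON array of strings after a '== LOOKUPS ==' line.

Apply in order:
  add 57.0.0.0/8 -> H3 at depth 8
  del 57.0.0.0/8 (clear depth 8)
  add 57.96.235.48/30 -> H0 at depth 30
  del 57.96.235.48/30 (clear depth 30)
  add 0.0.0.0/0 -> H1 at depth 0
  lookup 151.48.54.90: bits ε walk d0:H1 -> H1
  add 63.19.107.160/28 -> H0 at depth 28
  lookup 63.19.107.160: bits 0011111100010011011010111010 walk d0:H1→d1:-→d2:-→d3:-→d4:-→d5:-→d6:-→d7:-→d8:-→d9:-→d10:-→d11:-→d12:-→d13:-→d14:-→d15:-→d16:-→d17:-→d18:-→d19:-→d20:-→d21:-→d22:-→d23:-→d24:-→d25:-→d26:-→d27:-→d28:H0 -> H0
  add 63.19.107.0/24 -> H1 at depth 24
  del 63.19.107.160/28 (clear depth 28)
  add 63.19.107.160/28 -> H1 at depth 28
  lookup 63.19.107.167: bits 0011111100010011011010111010 walk d0:H1→d1:-→d2:-→d3:-→d4:-→d5:-→d6:-→d7:-→d8:-→d9:-→d10:-→d11:-→d12:-→d13:-→d14:-→d15:-→d16:-→d17:-→d18:-→d19:-→d20:-→d21:-→d22:-→d23:-→d24:H1→d25:-→d26:-→d27:-→d28:H1 -> H1
  add 63.19.107.175/32 -> H2 at depth 32
  lookup 211.49.235.89: bits ε walk d0:H1 -> H1
  lookup 63.19.107.175: bits 00111111000100110110101110101111 walk d0:H1→d1:-→d2:-→d3:-→d4:-→d5:-→d6:-→d7:-→d8:-→d9:-→d10:-→d11:-→d12:-→d13:-→d14:-→d15:-→d16:-→d17:-→d18:-→d19:-→d20:-→d21:-→d22:-→d23:-→d24:H1→d25:-→d26:-→d27:-→d28:H1→d29:-→d30:-→d31:-→d32:H2 -> H2
  lookup 63.19.107.21: bits 001111110001001101101011 walk d0:H1→d1:-→d2:-→d3:-→d4:-→d5:-→d6:-→d7:-→d8:-→d9:-→d10:-→d11:-→d12:-→d13:-→d14:-→d15:-→d16:-→d17:-→d18:-→d19:-→d20:-→d21:-→d22:-→d23:-→d24:H1 -> H1
  add 63.19.0.0/16 -> H0 at depth 16
  add 32.0.0.0/3 -> H0 at depth 3
  add 57.96.224.0/20 -> H1 at depth 20
  add 57.96.235.49/32 -> H2 at depth 32
  lookup 63.19.20.89: bits 00111111000100110 walk d0:H1→d1:-→d2:-→d3:H0→d4:-→d5:-→d6:-→d7:-→d8:-→d9:-→d10:-→d11:-→d12:-→d13:-→d14:-→d15:-→d16:H0→d17:- -> H0
  lookup 33.84.141.147: bits 001 walk d0:H1→d1:-→d2:-→d3:H0 -> H0
  add 0.0.0.0/1 -> H0 at depth 1
  lookup 11.35.90.24: bits 00 walk d0:H1→d1:H0→d2:- -> H0
  lookup 63.19.107.112: bits 001111110001001101101011 walk d0:H1→d1:H0→d2:-→d3:H0→d4:-→d5:-→d6:-→d7:-→d8:-→d9:-→d10:-→d11:-→d12:-→d13:-→d14:-→d15:-→d16:H0→d17:-→d18:-→d19:-→d20:-→d21:-→d22:-→d23:-→d24:H1 -> H1
  add 57.96.235.48/28 -> H1 at depth 28
  add 63.19.0.0/16 -> H3 at depth 16
  add 57.96.0.0/12 -> H3 at depth 12
  del 63.19.107.160/28 (clear depth 28)
  lookup 57.96.224.8: bits 00111001011000001110 walk d0:H1→d1:H0→d2:-→d3:H0→d4:-→d5:-→d6:-→d7:-→d8:-→d9:-→d10:-→d11:-→d12:H3→d13:-→d14:-→d15:-→d16:-→d17:-→d18:-→d19:-→d20:H1 -> H1
  lookup 63.19.107.6: bits 001111110001001101101011 walk d0:H1→d1:H0→d2:-→d3:H0→d4:-→d5:-→d6:-→d7:-→d8:-→d9:-→d10:-→d11:-→d12:-→d13:-→d14:-→d15:-→d16:H3→d17:-→d18:-→d19:-→d20:-→d21:-→d22:-→d23:-→d24:H1 -> H1
  add 63.19.0.0/16 -> H0 at depth 16
  add 57.96.0.0/16 -> H0 at depth 16
  add 63.19.107.0/24 -> H1 at depth 24
  add 63.19.106.0/23 -> H1 at depth 23

== LOOKUPS ==
["H1","H0","H1","H1","H2","H1","H0","H0","H0","H1","H1","H1"]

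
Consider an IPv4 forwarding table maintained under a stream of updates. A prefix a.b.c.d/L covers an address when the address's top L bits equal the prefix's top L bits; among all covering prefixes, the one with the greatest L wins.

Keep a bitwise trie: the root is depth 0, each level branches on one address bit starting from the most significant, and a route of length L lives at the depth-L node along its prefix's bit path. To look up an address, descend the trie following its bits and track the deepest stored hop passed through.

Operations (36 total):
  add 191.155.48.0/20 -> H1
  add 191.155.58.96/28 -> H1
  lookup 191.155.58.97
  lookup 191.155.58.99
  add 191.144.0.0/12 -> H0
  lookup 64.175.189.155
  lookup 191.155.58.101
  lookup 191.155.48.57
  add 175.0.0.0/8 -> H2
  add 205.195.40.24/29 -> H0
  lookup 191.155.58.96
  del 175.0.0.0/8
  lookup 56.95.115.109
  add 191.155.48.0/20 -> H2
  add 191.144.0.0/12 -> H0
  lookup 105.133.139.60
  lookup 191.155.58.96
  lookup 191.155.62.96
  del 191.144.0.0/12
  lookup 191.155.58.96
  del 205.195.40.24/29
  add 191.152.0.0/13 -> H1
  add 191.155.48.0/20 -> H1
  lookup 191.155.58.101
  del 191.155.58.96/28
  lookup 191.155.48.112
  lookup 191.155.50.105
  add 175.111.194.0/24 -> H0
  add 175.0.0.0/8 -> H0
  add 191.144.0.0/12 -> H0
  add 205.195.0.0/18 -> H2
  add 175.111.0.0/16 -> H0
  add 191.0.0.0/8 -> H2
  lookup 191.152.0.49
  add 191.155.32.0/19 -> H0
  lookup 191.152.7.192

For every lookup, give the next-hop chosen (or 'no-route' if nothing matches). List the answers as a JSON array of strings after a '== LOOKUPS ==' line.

Apply in order:
  + 191.155.48.0/20 (H1) depth=20
  + 191.155.58.96/28 (H1) depth=28
  ? 191.155.58.97  path d0:-→d1:-→d2:-→d3:-→d4:-→d5:-→d6:-→d7:-→d8:-→d9:-→d10:-→d11:-→d12:-→d13:-→d14:-→d15:-→d16:-→d17:-→d18:-→d19:-→d20:H1→d21:-→d22:-→d23:-→d24:-→d25:-→d26:-→d27:-→d28:H1  best=H1
  ? 191.155.58.99  path d0:-→d1:-→d2:-→d3:-→d4:-→d5:-→d6:-→d7:-→d8:-→d9:-→d10:-→d11:-→d12:-→d13:-→d14:-→d15:-→d16:-→d17:-→d18:-→d19:-→d20:H1→d21:-→d22:-→d23:-→d24:-→d25:-→d26:-→d27:-→d28:H1  best=H1
  + 191.144.0.0/12 (H0) depth=12
  ? 64.175.189.155  path d0:-  best=no-route
  ? 191.155.58.101  path d0:-→d1:-→d2:-→d3:-→d4:-→d5:-→d6:-→d7:-→d8:-→d9:-→d10:-→d11:-→d12:H0→d13:-→d14:-→d15:-→d16:-→d17:-→d18:-→d19:-→d20:H1→d21:-→d22:-→d23:-→d24:-→d25:-→d26:-→d27:-→d28:H1  best=H1
  ? 191.155.48.57  path d0:-→d1:-→d2:-→d3:-→d4:-→d5:-→d6:-→d7:-→d8:-→d9:-→d10:-→d11:-→d12:H0→d13:-→d14:-→d15:-→d16:-→d17:-→d18:-→d19:-→d20:H1  best=H1
  + 175.0.0.0/8 (H2) depth=8
  + 205.195.40.24/29 (H0) depth=29
  ? 191.155.58.96  path d0:-→d1:-→d2:-→d3:-→d4:-→d5:-→d6:-→d7:-→d8:-→d9:-→d10:-→d11:-→d12:H0→d13:-→d14:-→d15:-→d16:-→d17:-→d18:-→d19:-→d20:H1→d21:-→d22:-→d23:-→d24:-→d25:-→d26:-→d27:-→d28:H1  best=H1
  - 175.0.0.0/8 clear@8
  ? 56.95.115.109  path d0:-  best=no-route
  + 191.155.48.0/20 (H2) depth=20
  + 191.144.0.0/12 (H0) depth=12
  ? 105.133.139.60  path d0:-  best=no-route
  ? 191.155.58.96  path d0:-→d1:-→d2:-→d3:-→d4:-→d5:-→d6:-→d7:-→d8:-→d9:-→d10:-→d11:-→d12:H0→d13:-→d14:-→d15:-→d16:-→d17:-→d18:-→d19:-→d20:H2→d21:-→d22:-→d23:-→d24:-→d25:-→d26:-→d27:-→d28:H1  best=H1
  ? 191.155.62.96  path d0:-→d1:-→d2:-→d3:-→d4:-→d5:-→d6:-→d7:-→d8:-→d9:-→d10:-→d11:-→d12:H0→d13:-→d14:-→d15:-→d16:-→d17:-→d18:-→d19:-→d20:H2→d21:-  best=H2
  - 191.144.0.0/12 clear@12
  ? 191.155.58.96  path d0:-→d1:-→d2:-→d3:-→d4:-→d5:-→d6:-→d7:-→d8:-→d9:-→d10:-→d11:-→d12:-→d13:-→d14:-→d15:-→d16:-→d17:-→d18:-→d19:-→d20:H2→d21:-→d22:-→d23:-→d24:-→d25:-→d26:-→d27:-→d28:H1  best=H1
  - 205.195.40.24/29 clear@29
  + 191.152.0.0/13 (H1) depth=13
  + 191.155.48.0/20 (H1) depth=20
  ? 191.155.58.101  path d0:-→d1:-→d2:-→d3:-→d4:-→d5:-→d6:-→d7:-→d8:-→d9:-→d10:-→d11:-→d12:-→d13:H1→d14:-→d15:-→d16:-→d17:-→d18:-→d19:-→d20:H1→d21:-→d22:-→d23:-→d24:-→d25:-→d26:-→d27:-→d28:H1  best=H1
  - 191.155.58.96/28 clear@28
  ? 191.155.48.112  path d0:-→d1:-→d2:-→d3:-→d4:-→d5:-→d6:-→d7:-→d8:-→d9:-→d10:-→d11:-→d12:-→d13:H1→d14:-→d15:-→d16:-→d17:-→d18:-→d19:-→d20:H1  best=H1
  ? 191.155.50.105  path d0:-→d1:-→d2:-→d3:-→d4:-→d5:-→d6:-→d7:-→d8:-→d9:-→d10:-→d11:-→d12:-→d13:H1→d14:-→d15:-→d16:-→d17:-→d18:-→d19:-→d20:H1  best=H1
  + 175.111.194.0/24 (H0) depth=24
  + 175.0.0.0/8 (H0) depth=8
  + 191.144.0.0/12 (H0) depth=12
  + 205.195.0.0/18 (H2) depth=18
  + 175.111.0.0/16 (H0) depth=16
  + 191.0.0.0/8 (H2) depth=8
  ? 191.152.0.49  path d0:-→d1:-→d2:-→d3:-→d4:-→d5:-→d6:-→d7:-→d8:H2→d9:-→d10:-→d11:-→d12:H0→d13:H1→d14:-  best=H1
  + 191.155.32.0/19 (H0) depth=19
  ? 191.152.7.192  path d0:-→d1:-→d2:-→d3:-→d4:-→d5:-→d6:-→d7:-→d8:H2→d9:-→d10:-→d11:-→d12:H0→d13:H1→d14:-  best=H1

== LOOKUPS ==
["H1","H1","no-route","H1","H1","H1","no-route","no-route","H1","H2","H1","H1","H1","H1","H1","H1"]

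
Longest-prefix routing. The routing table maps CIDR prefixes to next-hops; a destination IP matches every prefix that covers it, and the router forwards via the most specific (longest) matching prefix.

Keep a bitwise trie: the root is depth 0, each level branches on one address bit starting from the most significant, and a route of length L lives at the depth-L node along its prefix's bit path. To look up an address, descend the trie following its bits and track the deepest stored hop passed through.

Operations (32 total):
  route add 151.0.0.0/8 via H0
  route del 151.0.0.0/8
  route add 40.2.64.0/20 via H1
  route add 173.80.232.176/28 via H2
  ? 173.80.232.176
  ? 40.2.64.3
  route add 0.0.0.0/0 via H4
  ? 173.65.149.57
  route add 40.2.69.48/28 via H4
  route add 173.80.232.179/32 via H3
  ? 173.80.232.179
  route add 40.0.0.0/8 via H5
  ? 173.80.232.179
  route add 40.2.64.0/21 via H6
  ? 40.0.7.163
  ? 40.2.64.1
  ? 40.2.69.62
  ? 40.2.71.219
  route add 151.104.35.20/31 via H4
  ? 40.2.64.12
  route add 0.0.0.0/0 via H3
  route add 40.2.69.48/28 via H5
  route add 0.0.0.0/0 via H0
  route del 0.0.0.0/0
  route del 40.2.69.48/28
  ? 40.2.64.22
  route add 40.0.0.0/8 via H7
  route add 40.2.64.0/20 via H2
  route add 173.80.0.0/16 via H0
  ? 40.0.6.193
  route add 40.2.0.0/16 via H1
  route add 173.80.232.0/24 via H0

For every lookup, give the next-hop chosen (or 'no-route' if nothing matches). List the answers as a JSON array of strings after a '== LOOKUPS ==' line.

Apply in order:
  add 151.0.0.0/8 -> H0 at depth 8
  del 151.0.0.0/8 (clear depth 8)
  add 40.2.64.0/20 -> H1 at depth 20
  add 173.80.232.176/28 -> H2 at depth 28
  Q 173.80.232.176: descend 1010110101010000111010001011 ; hops seen [H2] ; pick H2
  Q 40.2.64.3: descend 00101000000000100100 ; hops seen [H1] ; pick H1
  add 0.0.0.0/0 -> H4 at depth 0
  Q 173.65.149.57: descend 10101101010 ; hops seen [H4] ; pick H4
  add 40.2.69.48/28 -> H4 at depth 28
  add 173.80.232.179/32 -> H3 at depth 32
  Q 173.80.232.179: descend 10101101010100001110100010110011 ; hops seen [H4,H2,H3] ; pick H3
  add 40.0.0.0/8 -> H5 at depth 8
  Q 173.80.232.179: descend 10101101010100001110100010110011 ; hops seen [H4,H2,H3] ; pick H3
  add 40.2.64.0/21 -> H6 at depth 21
  Q 40.0.7.163: descend 00101000000000 ; hops seen [H4,H5] ; pick H5
  Q 40.2.64.1: descend 001010000000001001000 ; hops seen [H4,H5,H1,H6] ; pick H6
  Q 40.2.69.62: descend 0010100000000010010001010011 ; hops seen [H4,H5,H1,H6,H4] ; pick H4
  Q 40.2.71.219: descend 0010100000000010010001 ; hops seen [H4,H5,H1,H6] ; pick H6
  add 151.104.35.20/31 -> H4 at depth 31
  Q 40.2.64.12: descend 001010000000001001000 ; hops seen [H4,H5,H1,H6] ; pick H6
  add 0.0.0.0/0 -> H3 at depth 0
  add 40.2.69.48/28 -> H5 at depth 28
  add 0.0.0.0/0 -> H0 at depth 0
  del 0.0.0.0/0 (clear depth 0)
  del 40.2.69.48/28 (clear depth 28)
  Q 40.2.64.22: descend 001010000000001001000 ; hops seen [H5,H1,H6] ; pick H6
  add 40.0.0.0/8 -> H7 at depth 8
  add 40.2.64.0/20 -> H2 at depth 20
  add 173.80.0.0/16 -> H0 at depth 16
  Q 40.0.6.193: descend 00101000000000 ; hops seen [H7] ; pick H7
  add 40.2.0.0/16 -> H1 at depth 16
  add 173.80.232.0/24 -> H0 at depth 24

== LOOKUPS ==
["H2","H1","H4","H3","H3","H5","H6","H4","H6","H6","H6","H7"]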